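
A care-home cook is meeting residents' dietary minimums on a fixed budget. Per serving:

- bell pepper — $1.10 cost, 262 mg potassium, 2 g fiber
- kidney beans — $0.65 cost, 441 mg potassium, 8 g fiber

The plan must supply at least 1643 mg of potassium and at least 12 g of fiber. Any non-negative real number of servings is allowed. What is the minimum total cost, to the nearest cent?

$2.42

bell pepper only: max(1643/262, 12/2) = 6.271 servings → $6.90.
kidney beans only: max(1643/441, 12/8) = 3.726 servings → $2.42.
bell pepper + kidney beans: the both-tight solution has a negative serving — not a feasible corner.
So the least-cost plan costs $2.42.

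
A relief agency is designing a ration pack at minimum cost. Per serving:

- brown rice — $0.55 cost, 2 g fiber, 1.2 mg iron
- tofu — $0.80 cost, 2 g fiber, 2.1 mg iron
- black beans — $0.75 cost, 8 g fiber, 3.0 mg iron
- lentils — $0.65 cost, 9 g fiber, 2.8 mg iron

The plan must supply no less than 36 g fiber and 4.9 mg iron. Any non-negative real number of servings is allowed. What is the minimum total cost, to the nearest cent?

$2.60

An LP optimum is at a vertex; with two nutrient constraints at most two foods are used. Check each candidate.
brown rice only: max(36/2, 4.9/1.2) = 18 servings → $9.90.
tofu only: max(36/2, 4.9/2.1) = 18 servings → $14.40.
black beans only: max(36/8, 4.9/3.0) = 4.5 servings → $3.38.
lentils only: max(36/9, 4.9/2.8) = 4 servings → $2.60.
brown rice + tofu with both targets exact would need a negative amount; discard.
brown rice + black beans: intersection lies outside the first quadrant.
brown rice + lentils: the both-tight solution has a negative serving — not a feasible corner.
tofu + black beans: intersection lies outside the first quadrant.
tofu + lentils: intersection lies outside the first quadrant.
black beans + lentils: intersection lies outside the first quadrant.
So the least-cost plan costs $2.60.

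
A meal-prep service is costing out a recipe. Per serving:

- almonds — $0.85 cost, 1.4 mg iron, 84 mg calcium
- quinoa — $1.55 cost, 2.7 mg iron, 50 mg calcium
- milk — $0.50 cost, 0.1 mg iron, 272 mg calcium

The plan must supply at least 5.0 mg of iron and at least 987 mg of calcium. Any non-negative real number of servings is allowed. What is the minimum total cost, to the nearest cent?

$4.17

A basic optimal solution has at most two foods positive. Try each food alone and each pair with both targets met exactly.
almonds only: max(5.0/1.4, 987/84) = 11.75 servings → $9.99.
quinoa only: max(5.0/2.7, 987/50) = 19.74 servings → $30.60.
milk only: max(5.0/0.1, 987/272) = 50 servings → $25.00.
almonds + quinoa: intersection lies outside the first quadrant.
almonds + milk with both tight: 3.387 servings and 2.583 servings → $4.17.
quinoa + milk with both tight: 1.729 servings and 3.311 servings → $4.34.
Cheapest feasible corner: $4.17.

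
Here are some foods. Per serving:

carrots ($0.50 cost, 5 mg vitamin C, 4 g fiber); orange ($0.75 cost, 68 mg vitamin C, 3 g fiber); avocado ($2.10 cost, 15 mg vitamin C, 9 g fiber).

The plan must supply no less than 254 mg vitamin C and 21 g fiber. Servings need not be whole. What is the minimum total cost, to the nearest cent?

$3.95

Check every corner: each single food scaled to meet both minima, and each pair solved so both constraints bind.
carrots only: max(254/5, 21/4) = 50.8 servings → $25.40.
orange only: max(254/68, 21/3) = 7 servings → $5.25.
avocado only: max(254/15, 21/9) = 16.93 servings → $35.56.
carrots + orange with both tight: 2.591 servings and 3.545 servings → $3.95.
carrots + avocado: the both-tight solution has a negative serving — not a feasible corner.
orange + avocado with both tight: 3.476 servings and 1.175 servings → $5.07.
The minimum over all feasible corners is $3.95.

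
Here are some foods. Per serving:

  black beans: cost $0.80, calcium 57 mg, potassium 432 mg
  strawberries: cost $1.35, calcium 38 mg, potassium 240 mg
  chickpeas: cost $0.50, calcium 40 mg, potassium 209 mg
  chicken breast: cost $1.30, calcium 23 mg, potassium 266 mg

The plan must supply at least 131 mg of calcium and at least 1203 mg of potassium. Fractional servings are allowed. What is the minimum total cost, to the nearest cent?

A basic optimal solution has at most two foods positive. Try each food alone and each pair with both targets met exactly.
black beans only: max(131/57, 1203/432) = 2.785 servings → $2.23.
strawberries only: max(131/38, 1203/240) = 5.013 servings → $6.77.
chickpeas only: max(131/40, 1203/209) = 5.756 servings → $2.88.
chicken breast only: max(131/23, 1203/266) = 5.696 servings → $7.40.
black beans + strawberries: the both-tight solution has a negative serving — not a feasible corner.
black beans + chickpeas with both targets exact would need a negative amount; discard.
black beans + chicken breast with both tight: 1.373 servings and 2.292 servings → $4.08.
strawberries + chickpeas: intersection lies outside the first quadrant.
strawberries + chicken breast with both tight: 1.564 servings and 3.111 servings → $6.16.
chickpeas + chicken breast with both tight: 1.23 servings and 3.556 servings → $5.24.
Cheapest feasible corner: $2.23.

$2.23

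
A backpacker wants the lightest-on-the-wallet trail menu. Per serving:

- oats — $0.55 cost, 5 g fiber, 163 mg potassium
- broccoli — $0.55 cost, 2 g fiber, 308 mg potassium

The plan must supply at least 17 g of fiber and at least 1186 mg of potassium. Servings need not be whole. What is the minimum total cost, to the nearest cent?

An LP optimum is at a vertex; with two nutrient constraints at most two foods are used. Check each candidate.
oats only: max(17/5, 1186/163) = 7.276 servings → $4.00.
broccoli only: max(17/2, 1186/308) = 8.5 servings → $4.67.
oats + broccoli with both tight: 2.359 servings and 2.602 servings → $2.73.
Cheapest feasible corner: $2.73.

$2.73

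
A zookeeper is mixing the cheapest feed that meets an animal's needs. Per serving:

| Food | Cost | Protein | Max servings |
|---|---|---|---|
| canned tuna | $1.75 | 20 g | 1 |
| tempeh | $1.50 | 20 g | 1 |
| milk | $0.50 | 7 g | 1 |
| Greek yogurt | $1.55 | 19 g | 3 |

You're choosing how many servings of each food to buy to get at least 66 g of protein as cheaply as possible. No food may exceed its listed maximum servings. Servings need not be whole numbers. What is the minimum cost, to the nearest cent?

Cost per g of protein: milk $0.0714, tempeh $0.0750, Greek yogurt $0.0816, canned tuna $0.0875.
Take 1 serving of milk: +7.0 g protein for $0.50 (total $0.50, still need 59.0 g).
Take 1 serving of tempeh: +20.0 g protein for $1.50 (total $2.00, still need 39.0 g).
Take 2.053 servings of Greek yogurt: +39.0 g protein for $3.18 (total $5.18, still need 0.0 g).
Filling from the cheapest source first is optimal under one linear minimum: $5.18.

$5.18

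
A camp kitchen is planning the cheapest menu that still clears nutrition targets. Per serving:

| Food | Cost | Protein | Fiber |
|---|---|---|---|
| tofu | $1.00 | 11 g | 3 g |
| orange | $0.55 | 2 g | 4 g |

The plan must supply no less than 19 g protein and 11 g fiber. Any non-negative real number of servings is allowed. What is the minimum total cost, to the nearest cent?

$2.35

A basic optimal solution has at most two foods positive. Try each food alone and each pair with both targets met exactly.
tofu only: max(19/11, 11/3) = 3.667 servings → $3.67.
orange only: max(19/2, 11/4) = 9.5 servings → $5.22.
tofu + orange with both tight: 1.421 servings and 1.684 servings → $2.35.
Cheapest feasible corner: $2.35.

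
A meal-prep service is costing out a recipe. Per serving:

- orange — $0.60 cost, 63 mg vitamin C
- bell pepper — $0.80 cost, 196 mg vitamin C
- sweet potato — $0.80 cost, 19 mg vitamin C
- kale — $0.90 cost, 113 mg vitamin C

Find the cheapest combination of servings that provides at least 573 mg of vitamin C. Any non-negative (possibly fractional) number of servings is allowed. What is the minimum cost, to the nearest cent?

$2.34

Cost per mg of vitamin C: bell pepper $0.0041, kale $0.0080, orange $0.0095, sweet potato $0.0421.
With no serving limits, use only bell pepper: 573 mg / 196 mg = 2.923 servings × $0.80 = $2.34.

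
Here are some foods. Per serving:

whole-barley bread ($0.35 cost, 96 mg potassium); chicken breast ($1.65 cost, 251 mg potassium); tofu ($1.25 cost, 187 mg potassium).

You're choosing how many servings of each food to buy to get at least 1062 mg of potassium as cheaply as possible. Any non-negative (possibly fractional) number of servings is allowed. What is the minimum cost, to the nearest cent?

Cost per mg of potassium: whole-barley bread $0.0036, chicken breast $0.0066, tofu $0.0067.
With no serving limits, use only whole-barley bread: 1062 mg / 96 mg = 11.06 servings × $0.35 = $3.87.

$3.87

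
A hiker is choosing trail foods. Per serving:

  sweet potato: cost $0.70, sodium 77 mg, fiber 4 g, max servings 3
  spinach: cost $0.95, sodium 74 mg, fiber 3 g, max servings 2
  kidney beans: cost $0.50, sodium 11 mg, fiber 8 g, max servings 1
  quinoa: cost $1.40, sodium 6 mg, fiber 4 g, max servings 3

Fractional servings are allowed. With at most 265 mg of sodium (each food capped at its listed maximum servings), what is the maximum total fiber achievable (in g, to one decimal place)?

Fiber per mg sodium: kidney beans 0.7273, quinoa 0.6667, sweet potato 0.05195, spinach 0.04054.
Take 1 serving of kidney beans: uses 11 mg sodium, +8.0 g fiber (running total 8.0 g).
Take 3 servings of quinoa: uses 18 mg sodium, +12.0 g fiber (running total 20.0 g).
Take 3 servings of sweet potato: uses 231 mg sodium, +12.0 g fiber (running total 32.0 g).
Take 0.06757 servings of spinach: uses 5 mg sodium, +0.2 g fiber (running total 32.2 g).
Greedy by best ratio exhausts the sodium allowance optimally: 32.2 g.

32.2 g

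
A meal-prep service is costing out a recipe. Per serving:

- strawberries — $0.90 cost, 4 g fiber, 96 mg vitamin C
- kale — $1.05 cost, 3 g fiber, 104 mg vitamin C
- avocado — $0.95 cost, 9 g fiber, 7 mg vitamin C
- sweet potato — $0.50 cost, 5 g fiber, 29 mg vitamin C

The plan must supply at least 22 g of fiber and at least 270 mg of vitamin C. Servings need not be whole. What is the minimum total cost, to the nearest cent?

The cheapest plan sits at a corner of the feasible region — with two constraints it uses at most two foods.
strawberries only: max(22/4, 270/96) = 5.5 servings → $4.95.
kale only: max(22/3, 270/104) = 7.333 servings → $7.70.
avocado only: max(22/9, 270/7) = 38.57 servings → $36.64.
sweet potato only: max(22/5, 270/29) = 9.31 servings → $4.66.
strawberries + kale: the both-tight solution has a negative serving — not a feasible corner.
strawberries + avocado with both tight: 2.722 servings and 1.234 servings → $3.62.
strawberries + sweet potato with both tight: 1.956 servings and 2.835 servings → $3.18.
kale + avocado with both tight: 2.487 servings and 1.615 servings → $4.15.
kale + sweet potato with both tight: 1.644 servings and 3.413 servings → $3.43.
avocado + sweet potato with both targets exact would need a negative amount; discard.
The minimum over all feasible corners is $3.18.

$3.18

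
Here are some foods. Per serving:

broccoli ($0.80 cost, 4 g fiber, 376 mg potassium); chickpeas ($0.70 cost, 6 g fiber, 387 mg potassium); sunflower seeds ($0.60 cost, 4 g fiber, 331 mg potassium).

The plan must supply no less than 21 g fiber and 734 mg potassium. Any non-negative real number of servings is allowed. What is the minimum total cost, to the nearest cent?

This is a tiny linear program; its minimum lies at a vertex of the feasible set. List the vertices and price them.
broccoli only: max(21/4, 734/376) = 5.25 servings → $4.20.
chickpeas only: max(21/6, 734/387) = 3.5 servings → $2.45.
sunflower seeds only: max(21/4, 734/331) = 5.25 servings → $3.15.
broccoli + chickpeas: the both-tight solution has a negative serving — not a feasible corner.
broccoli + sunflower seeds: intersection lies outside the first quadrant.
chickpeas + sunflower seeds: the both-tight solution has a negative serving — not a feasible corner.
So the least-cost plan costs $2.45.

$2.45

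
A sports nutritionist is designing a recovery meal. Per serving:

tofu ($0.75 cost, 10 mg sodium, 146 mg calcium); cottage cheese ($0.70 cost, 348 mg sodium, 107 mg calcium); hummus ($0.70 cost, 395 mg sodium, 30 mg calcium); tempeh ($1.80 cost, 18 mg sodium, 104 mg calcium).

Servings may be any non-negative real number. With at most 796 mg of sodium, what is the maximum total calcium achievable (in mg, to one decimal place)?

11621.6 mg

Calcium per mg sodium: tofu 14.6, tempeh 5.778, cottage cheese 0.3075, hummus 0.07595.
With no serving limits, spend the whole sodium allowance on tofu: 796 mg / 10 mg × 146 mg = 11621.6 mg.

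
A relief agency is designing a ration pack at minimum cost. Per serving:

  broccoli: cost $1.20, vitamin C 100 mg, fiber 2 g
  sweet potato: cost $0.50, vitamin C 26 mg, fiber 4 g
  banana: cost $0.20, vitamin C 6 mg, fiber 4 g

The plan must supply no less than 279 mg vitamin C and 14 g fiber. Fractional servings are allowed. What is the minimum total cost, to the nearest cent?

At the optimum either one food covers both requirements or two foods hit both targets exactly; no other combination can be cheaper.
broccoli only: max(279/100, 14/2) = 7 servings → $8.40.
sweet potato only: max(279/26, 14/4) = 10.73 servings → $5.37.
banana only: max(279/6, 14/4) = 46.5 servings → $9.30.
broccoli + sweet potato with both tight: 2.161 servings and 2.42 servings → $3.80.
broccoli + banana with both tight: 2.66 servings and 2.17 servings → $3.63.
sweet potato + banana with both targets exact would need a negative amount; discard.
So the least-cost plan costs $3.63.

$3.63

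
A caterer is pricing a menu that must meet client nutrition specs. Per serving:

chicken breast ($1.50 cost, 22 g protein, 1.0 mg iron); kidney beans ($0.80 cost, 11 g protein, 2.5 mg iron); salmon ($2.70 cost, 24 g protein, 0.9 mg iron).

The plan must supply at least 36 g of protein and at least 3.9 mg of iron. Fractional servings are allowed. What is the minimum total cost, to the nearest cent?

Compare the cost at each extreme point of the feasible region.
chicken breast only: max(36/22, 3.9/1.0) = 3.9 servings → $5.85.
kidney beans only: max(36/11, 3.9/2.5) = 3.273 servings → $2.62.
salmon only: max(36/24, 3.9/0.9) = 4.333 servings → $11.70.
chicken breast + kidney beans with both tight: 1.07 servings and 1.132 servings → $2.51.
chicken breast + salmon with both targets exact would need a negative amount; discard.
kidney beans + salmon with both tight: 1.222 servings and 0.9401 servings → $3.52.
The minimum over all feasible corners is $2.51.

$2.51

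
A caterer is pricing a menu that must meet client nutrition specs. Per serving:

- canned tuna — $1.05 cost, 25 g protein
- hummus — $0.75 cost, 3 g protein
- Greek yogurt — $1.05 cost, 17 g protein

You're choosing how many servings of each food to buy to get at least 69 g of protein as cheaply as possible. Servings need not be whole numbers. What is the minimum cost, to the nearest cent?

$2.90

Cost per g of protein: canned tuna $0.0420, Greek yogurt $0.0618, hummus $0.2500.
With no serving limits, use only canned tuna: 69 g / 25 g = 2.76 servings × $1.05 = $2.90.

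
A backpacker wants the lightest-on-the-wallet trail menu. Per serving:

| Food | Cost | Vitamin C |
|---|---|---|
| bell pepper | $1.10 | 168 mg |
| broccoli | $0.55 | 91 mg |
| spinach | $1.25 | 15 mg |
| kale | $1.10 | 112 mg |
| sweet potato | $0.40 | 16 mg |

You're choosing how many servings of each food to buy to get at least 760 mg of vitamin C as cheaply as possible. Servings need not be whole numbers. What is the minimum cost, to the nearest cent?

Cost per mg of vitamin C: broccoli $0.0060, bell pepper $0.0065, kale $0.0098, sweet potato $0.0250, spinach $0.0833.
With no serving limits, use only broccoli: 760 mg / 91 mg = 8.352 servings × $0.55 = $4.59.

$4.59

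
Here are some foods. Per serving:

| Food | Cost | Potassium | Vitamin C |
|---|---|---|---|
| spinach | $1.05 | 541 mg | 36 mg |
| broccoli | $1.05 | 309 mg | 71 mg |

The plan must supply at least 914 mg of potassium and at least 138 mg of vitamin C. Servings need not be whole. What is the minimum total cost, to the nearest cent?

$2.46

For a min-cost LP with two ≥-constraints, a basic feasible solution has at most two positive variables.
spinach only: max(914/541, 138/36) = 3.833 servings → $4.03.
broccoli only: max(914/309, 138/71) = 2.958 servings → $3.11.
spinach + broccoli with both tight: 0.8155 servings and 1.53 servings → $2.46.
The minimum over all feasible corners is $2.46.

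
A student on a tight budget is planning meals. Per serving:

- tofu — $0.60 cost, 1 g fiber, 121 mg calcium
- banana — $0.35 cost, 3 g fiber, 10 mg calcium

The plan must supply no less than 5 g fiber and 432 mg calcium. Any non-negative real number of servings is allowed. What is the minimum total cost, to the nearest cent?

$2.29

Check every corner: each single food scaled to meet both minima, and each pair solved so both constraints bind.
tofu only: max(5/1, 432/121) = 5 servings → $3.00.
banana only: max(5/3, 432/10) = 43.2 servings → $15.12.
tofu + banana with both tight: 3.53 servings and 0.4901 servings → $2.29.
The minimum over all feasible corners is $2.29.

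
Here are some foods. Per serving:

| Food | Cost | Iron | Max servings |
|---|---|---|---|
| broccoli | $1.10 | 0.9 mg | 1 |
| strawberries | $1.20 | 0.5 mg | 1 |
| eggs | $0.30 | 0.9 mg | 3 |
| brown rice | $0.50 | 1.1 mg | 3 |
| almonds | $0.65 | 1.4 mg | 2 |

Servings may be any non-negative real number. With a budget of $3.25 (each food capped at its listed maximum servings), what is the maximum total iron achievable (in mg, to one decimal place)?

Iron per dollar: eggs 3, brown rice 2.2, almonds 2.154, broccoli 0.8182, strawberries 0.4167.
Take 3 servings of eggs: spends $0.90, +2.7 mg iron (running total 2.7 mg).
Take 3 servings of brown rice: spends $1.50, +3.3 mg iron (running total 6.0 mg).
Take 1.308 servings of almonds: spends $0.85, +1.8 mg iron (running total 7.8 mg).
Greedy by best ratio exhausts the cost allowance optimally: 7.8 mg.

7.8 mg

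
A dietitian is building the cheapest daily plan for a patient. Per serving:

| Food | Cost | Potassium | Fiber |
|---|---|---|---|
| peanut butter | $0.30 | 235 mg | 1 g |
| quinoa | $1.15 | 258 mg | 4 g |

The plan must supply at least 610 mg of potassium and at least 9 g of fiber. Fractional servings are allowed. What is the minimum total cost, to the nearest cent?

$2.59

Two binding constraints pin down two serving amounts, so the optimal mix uses at most two foods. The candidates are each food alone (scaled to the tighter of potassium/fiber) and each pair with both constraints tight.
peanut butter only: max(610/235, 9/1) = 9 servings → $2.70.
quinoa only: max(610/258, 9/4) = 2.364 servings → $2.72.
peanut butter + quinoa with both tight: 0.173 servings and 2.207 servings → $2.59.
The minimum over all feasible corners is $2.59.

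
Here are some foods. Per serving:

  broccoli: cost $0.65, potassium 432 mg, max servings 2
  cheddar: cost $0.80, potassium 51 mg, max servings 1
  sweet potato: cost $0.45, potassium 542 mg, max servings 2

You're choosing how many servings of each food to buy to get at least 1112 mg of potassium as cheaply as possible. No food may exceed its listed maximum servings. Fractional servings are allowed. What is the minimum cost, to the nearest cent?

Cost per mg of potassium: sweet potato $0.0008, broccoli $0.0015, cheddar $0.0157.
Take 2 servings of sweet potato: +1084.0 mg potassium for $0.90 (total $0.90, still need 28.0 mg).
Take 0.06481 servings of broccoli: +28.0 mg potassium for $0.04 (total $0.94, still need 0.0 mg).
Filling from the cheapest source first is optimal under one linear minimum: $0.94.

$0.94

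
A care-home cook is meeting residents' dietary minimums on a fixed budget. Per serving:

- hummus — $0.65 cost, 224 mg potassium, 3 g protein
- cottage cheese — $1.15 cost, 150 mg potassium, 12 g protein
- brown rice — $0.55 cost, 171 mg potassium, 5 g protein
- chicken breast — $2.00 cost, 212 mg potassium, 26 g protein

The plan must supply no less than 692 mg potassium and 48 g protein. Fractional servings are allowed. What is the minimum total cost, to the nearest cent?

$4.07

An LP optimum is at a vertex; with two nutrient constraints at most two foods are used. Check each candidate.
hummus only: max(692/224, 48/3) = 16 servings → $10.40.
cottage cheese only: max(692/150, 48/12) = 4.613 servings → $5.31.
brown rice only: max(692/171, 48/5) = 9.6 servings → $5.28.
chicken breast only: max(692/212, 48/26) = 3.264 servings → $6.53.
hummus + cottage cheese with both tight: 0.4933 servings and 3.877 servings → $4.78.
hummus + brown rice with both targets exact would need a negative amount; discard.
hummus + chicken breast with both tight: 1.507 servings and 1.672 servings → $4.32.
cottage cheese + brown rice with both tight: 3.647 servings and 0.8479 servings → $4.66.
cottage cheese + chicken breast with both targets exact would need a negative amount; discard.
brown rice + chicken breast with both tight: 2.308 servings and 1.402 servings → $4.07.
Cheapest feasible corner: $4.07.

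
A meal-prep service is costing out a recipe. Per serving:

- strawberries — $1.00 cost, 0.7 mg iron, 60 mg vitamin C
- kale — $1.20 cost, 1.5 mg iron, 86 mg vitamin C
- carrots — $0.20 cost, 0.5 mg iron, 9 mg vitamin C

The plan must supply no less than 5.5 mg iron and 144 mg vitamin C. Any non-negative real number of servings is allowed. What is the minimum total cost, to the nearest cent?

Two binding constraints pin down two serving amounts, so the optimal mix uses at most two foods. The candidates are each food alone (scaled to the tighter of iron/vitamin C) and each pair with both constraints tight.
strawberries only: max(5.5/0.7, 144/60) = 7.857 servings → $7.86.
kale only: max(5.5/1.5, 144/86) = 3.667 servings → $4.40.
carrots only: max(5.5/0.5, 144/9) = 16 servings → $3.20.
strawberries + kale: the both-tight solution has a negative serving — not a feasible corner.
strawberries + carrots with both tight: 0.9494 servings and 9.671 servings → $2.88.
kale + carrots with both tight: 0.7627 servings and 8.712 servings → $2.66.
The minimum over all feasible corners is $2.66.

$2.66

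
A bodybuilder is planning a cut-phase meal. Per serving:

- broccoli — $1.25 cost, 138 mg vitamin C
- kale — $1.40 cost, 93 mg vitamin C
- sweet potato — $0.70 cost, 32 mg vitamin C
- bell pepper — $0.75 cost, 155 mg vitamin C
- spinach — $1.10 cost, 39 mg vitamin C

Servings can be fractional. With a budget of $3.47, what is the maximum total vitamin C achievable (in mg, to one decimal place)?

Vitamin C per dollar: bell pepper 206.7, broccoli 110.4, kale 66.43, sweet potato 45.71, spinach 35.45.
With no serving limits, spend the whole cost allowance on bell pepper: $3.47 / $0.75 × 155 mg = 717.1 mg.

717.1 mg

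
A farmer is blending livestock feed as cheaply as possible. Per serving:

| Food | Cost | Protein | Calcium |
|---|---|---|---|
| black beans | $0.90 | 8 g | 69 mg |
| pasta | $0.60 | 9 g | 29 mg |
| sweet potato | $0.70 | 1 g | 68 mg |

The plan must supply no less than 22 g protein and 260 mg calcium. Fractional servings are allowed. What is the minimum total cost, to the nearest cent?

$3.17

black beans only: max(22/8, 260/69) = 3.768 servings → $3.39.
pasta only: max(22/9, 260/29) = 8.966 servings → $5.38.
sweet potato only: max(22/1, 260/68) = 22 servings → $15.40.
black beans + pasta with both targets exact would need a negative amount; discard.
black beans + sweet potato with both tight: 2.602 servings and 1.183 servings → $3.17.
pasta + sweet potato with both tight: 2.12 servings and 2.919 servings → $3.32.
Cheapest feasible corner: $3.17.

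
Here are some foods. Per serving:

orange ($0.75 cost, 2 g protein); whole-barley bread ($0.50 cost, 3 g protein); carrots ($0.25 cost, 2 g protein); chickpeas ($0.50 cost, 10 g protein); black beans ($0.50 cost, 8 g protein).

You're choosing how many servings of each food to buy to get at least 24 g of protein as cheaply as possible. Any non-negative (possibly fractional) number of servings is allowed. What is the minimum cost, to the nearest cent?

Cost per g of protein: chickpeas $0.0500, black beans $0.0625, carrots $0.1250, whole-barley bread $0.1667, orange $0.3750.
With no serving limits, use only chickpeas: 24 g / 10 g = 2.4 servings × $0.50 = $1.20.

$1.20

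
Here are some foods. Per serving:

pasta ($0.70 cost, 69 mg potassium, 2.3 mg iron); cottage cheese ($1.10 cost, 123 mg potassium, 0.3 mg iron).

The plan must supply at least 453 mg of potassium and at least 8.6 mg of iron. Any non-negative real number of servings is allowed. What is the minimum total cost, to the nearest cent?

Minimising a linear cost over {potassium ≥ 453, iron ≥ 8.6, servings ≥ 0} — the optimum is at a vertex, using one or two foods.
pasta only: max(453/69, 8.6/2.3) = 6.565 servings → $4.60.
cottage cheese only: max(453/123, 8.6/0.3) = 28.67 servings → $31.53.
pasta + cottage cheese with both tight: 3.516 servings and 1.711 servings → $4.34.
Cheapest feasible corner: $4.34.

$4.34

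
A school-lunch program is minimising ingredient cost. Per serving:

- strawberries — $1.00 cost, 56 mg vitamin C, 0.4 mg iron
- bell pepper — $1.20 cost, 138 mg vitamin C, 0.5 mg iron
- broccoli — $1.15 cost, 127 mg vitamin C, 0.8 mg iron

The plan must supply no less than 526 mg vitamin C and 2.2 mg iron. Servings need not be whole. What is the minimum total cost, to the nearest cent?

$4.61

Two binding constraints pin down two serving amounts, so the optimal mix uses at most two foods. The candidates are each food alone (scaled to the tighter of vitamin C/iron) and each pair with both constraints tight.
strawberries only: max(526/56, 2.2/0.4) = 9.393 servings → $9.39.
bell pepper only: max(526/138, 2.2/0.5) = 4.4 servings → $5.28.
broccoli only: max(526/127, 2.2/0.8) = 4.142 servings → $4.76.
strawberries + bell pepper with both tight: 1.493 servings and 3.206 servings → $5.34.
strawberries + broccoli: intersection lies outside the first quadrant.
bell pepper + broccoli with both tight: 3.015 servings and 0.8657 servings → $4.61.
Cheapest feasible corner: $4.61.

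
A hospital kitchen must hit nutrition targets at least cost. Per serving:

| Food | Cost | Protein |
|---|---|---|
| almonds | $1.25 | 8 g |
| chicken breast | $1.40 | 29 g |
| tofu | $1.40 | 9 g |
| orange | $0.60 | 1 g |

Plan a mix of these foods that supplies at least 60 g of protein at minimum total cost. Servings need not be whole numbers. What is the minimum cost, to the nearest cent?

Cost per g of protein: chicken breast $0.0483, tofu $0.1556, almonds $0.1562, orange $0.6000.
With no serving limits, use only chicken breast: 60 g / 29 g = 2.069 servings × $1.40 = $2.90.

$2.90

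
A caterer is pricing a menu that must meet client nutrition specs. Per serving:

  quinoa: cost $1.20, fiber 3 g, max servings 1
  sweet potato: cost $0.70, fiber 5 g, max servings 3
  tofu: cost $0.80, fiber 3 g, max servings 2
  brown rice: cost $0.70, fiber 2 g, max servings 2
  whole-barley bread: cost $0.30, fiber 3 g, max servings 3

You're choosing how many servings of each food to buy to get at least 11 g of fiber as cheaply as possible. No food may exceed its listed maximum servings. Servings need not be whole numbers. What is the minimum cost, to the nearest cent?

$1.18

Cost per g of fiber: whole-barley bread $0.1000, sweet potato $0.1400, tofu $0.2667, brown rice $0.3500, quinoa $0.4000.
Take 3 servings of whole-barley bread: +9.0 g fiber for $0.90 (total $0.90, still need 2.0 g).
Take 0.4 servings of sweet potato: +2.0 g fiber for $0.28 (total $1.18, still need 0.0 g).
Filling from the cheapest source first is optimal under one linear minimum: $1.18.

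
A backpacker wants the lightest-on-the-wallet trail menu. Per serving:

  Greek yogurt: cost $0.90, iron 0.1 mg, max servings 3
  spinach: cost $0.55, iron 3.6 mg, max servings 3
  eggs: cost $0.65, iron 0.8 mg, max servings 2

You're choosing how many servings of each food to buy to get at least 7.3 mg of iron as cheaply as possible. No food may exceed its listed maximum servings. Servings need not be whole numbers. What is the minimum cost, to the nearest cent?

Cost per mg of iron: spinach $0.1528, eggs $0.8125, Greek yogurt $9.0000.
Take 2.028 servings of spinach: +7.3 mg iron for $1.12 (total $1.12, still need 0.0 mg).
Greedy by cheapest-per-mg is optimal for a single linear constraint, so the minimum cost is $1.12.

$1.12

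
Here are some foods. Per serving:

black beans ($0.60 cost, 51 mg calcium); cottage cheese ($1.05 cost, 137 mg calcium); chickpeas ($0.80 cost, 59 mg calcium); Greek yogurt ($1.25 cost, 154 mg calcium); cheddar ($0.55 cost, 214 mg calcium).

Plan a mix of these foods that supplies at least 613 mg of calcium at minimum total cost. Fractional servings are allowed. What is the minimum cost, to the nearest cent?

Cost per mg of calcium: cheddar $0.0026, cottage cheese $0.0077, Greek yogurt $0.0081, black beans $0.0118, chickpeas $0.0136.
With no serving limits, use only cheddar: 613 mg / 214 mg = 2.864 servings × $0.55 = $1.58.

$1.58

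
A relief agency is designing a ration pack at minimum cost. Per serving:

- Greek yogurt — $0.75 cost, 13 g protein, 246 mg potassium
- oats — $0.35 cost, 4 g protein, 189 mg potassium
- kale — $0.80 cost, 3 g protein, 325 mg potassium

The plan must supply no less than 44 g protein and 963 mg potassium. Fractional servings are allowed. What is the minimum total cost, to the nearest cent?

Two binding constraints pin down two serving amounts, so the optimal mix uses at most two foods. The candidates are each food alone (scaled to the tighter of protein/potassium) and each pair with both constraints tight.
Greek yogurt only: max(44/13, 963/246) = 3.915 servings → $2.94.
oats only: max(44/4, 963/189) = 11 servings → $3.85.
kale only: max(44/3, 963/325) = 14.67 servings → $11.73.
Greek yogurt + oats with both tight: 3.031 servings and 1.151 servings → $2.68.
Greek yogurt + kale with both tight: 3.272 servings and 0.4861 servings → $2.84.
oats + kale: intersection lies outside the first quadrant.
The minimum over all feasible corners is $2.68.

$2.68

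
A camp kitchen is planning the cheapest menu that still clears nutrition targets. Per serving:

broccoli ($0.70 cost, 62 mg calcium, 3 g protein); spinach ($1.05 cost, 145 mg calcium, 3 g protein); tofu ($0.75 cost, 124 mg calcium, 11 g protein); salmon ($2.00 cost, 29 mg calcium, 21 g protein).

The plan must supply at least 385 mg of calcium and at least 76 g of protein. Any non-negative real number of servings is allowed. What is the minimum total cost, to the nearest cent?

With two linear requirements the optimum uses one or two foods; enumerate the corners.
broccoli only: max(385/62, 76/3) = 25.33 servings → $17.73.
spinach only: max(385/145, 76/3) = 25.33 servings → $26.60.
tofu only: max(385/124, 76/11) = 6.909 servings → $5.18.
salmon only: max(385/29, 76/21) = 13.28 servings → $26.55.
broccoli + spinach: the both-tight solution has a negative serving — not a feasible corner.
broccoli + tofu: intersection lies outside the first quadrant.
broccoli + salmon with both tight: 4.84 servings and 2.928 servings → $9.24.
spinach + tofu with both targets exact would need a negative amount; discard.
spinach + salmon with both tight: 1.988 servings and 3.335 servings → $8.76.
tofu + salmon with both tight: 2.574 servings and 2.271 servings → $6.47.
Cheapest feasible corner: $5.18.

$5.18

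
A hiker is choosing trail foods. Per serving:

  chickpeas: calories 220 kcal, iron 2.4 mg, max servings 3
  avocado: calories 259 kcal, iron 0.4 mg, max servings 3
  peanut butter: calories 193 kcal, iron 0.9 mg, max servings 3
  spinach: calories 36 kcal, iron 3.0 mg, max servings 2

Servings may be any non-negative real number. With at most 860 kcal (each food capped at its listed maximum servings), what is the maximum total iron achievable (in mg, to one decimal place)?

13.8 mg

Iron per kcal: spinach 0.08333, chickpeas 0.01091, peanut butter 0.004663, avocado 0.001544.
Take 2 servings of spinach: uses 72 kcal, +6.0 mg iron (running total 6.0 mg).
Take 3 servings of chickpeas: uses 660 kcal, +7.2 mg iron (running total 13.2 mg).
Take 0.6632 servings of peanut butter: uses 128 kcal, +0.6 mg iron (running total 13.8 mg).
Greedy by best ratio exhausts the calories allowance optimally: 13.8 mg.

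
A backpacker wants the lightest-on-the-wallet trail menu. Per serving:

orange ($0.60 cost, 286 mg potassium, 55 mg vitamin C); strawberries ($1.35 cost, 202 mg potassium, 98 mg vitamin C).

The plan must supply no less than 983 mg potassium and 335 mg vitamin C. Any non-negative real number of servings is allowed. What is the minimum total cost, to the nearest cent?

$3.65

orange only: max(983/286, 335/55) = 6.091 servings → $3.65.
strawberries only: max(983/202, 335/98) = 4.866 servings → $6.57.
orange + strawberries with both tight: 1.694 servings and 2.467 servings → $4.35.
Cheapest feasible corner: $3.65.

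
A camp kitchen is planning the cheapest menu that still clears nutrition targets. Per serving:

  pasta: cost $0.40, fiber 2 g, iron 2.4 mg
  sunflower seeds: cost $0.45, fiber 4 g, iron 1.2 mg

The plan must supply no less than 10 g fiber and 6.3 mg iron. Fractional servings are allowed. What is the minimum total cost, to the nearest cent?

$1.45

This is a tiny linear program; its minimum lies at a vertex of the feasible set. List the vertices and price them.
pasta only: max(10/2, 6.3/2.4) = 5 servings → $2.00.
sunflower seeds only: max(10/4, 6.3/1.2) = 5.25 servings → $2.36.
pasta + sunflower seeds with both tight: 1.833 servings and 1.583 servings → $1.45.
Cheapest feasible corner: $1.45.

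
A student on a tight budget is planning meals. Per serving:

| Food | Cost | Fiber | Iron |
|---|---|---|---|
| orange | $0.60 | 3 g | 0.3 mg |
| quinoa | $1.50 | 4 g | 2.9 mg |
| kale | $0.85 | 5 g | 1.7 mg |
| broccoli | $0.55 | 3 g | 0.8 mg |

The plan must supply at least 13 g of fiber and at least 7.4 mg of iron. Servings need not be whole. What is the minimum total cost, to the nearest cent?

$3.70

A basic optimal solution has at most two foods positive. Try each food alone and each pair with both targets met exactly.
orange only: max(13/3, 7.4/0.3) = 24.67 servings → $14.80.
quinoa only: max(13/4, 7.4/2.9) = 3.25 servings → $4.88.
kale only: max(13/5, 7.4/1.7) = 4.353 servings → $3.70.
broccoli only: max(13/3, 7.4/0.8) = 9.25 servings → $5.09.
orange + quinoa with both tight: 1.08 servings and 2.44 servings → $4.31.
orange + kale with both targets exact would need a negative amount; discard.
orange + broccoli with both targets exact would need a negative amount; discard.
quinoa + kale with both tight: 1.935 servings and 1.052 servings → $3.80.
quinoa + broccoli with both tight: 2.145 servings and 1.473 servings → $4.03.
kale + broccoli: the both-tight solution has a negative serving — not a feasible corner.
Cheapest feasible corner: $3.70.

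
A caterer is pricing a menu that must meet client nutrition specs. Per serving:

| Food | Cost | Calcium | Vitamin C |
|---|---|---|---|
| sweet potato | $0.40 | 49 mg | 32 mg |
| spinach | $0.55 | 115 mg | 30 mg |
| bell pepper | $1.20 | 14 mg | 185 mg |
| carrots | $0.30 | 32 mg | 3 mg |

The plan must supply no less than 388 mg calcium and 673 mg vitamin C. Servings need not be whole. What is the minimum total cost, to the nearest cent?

A basic optimal solution has at most two foods positive. Try each food alone and each pair with both targets met exactly.
sweet potato only: max(388/49, 673/32) = 21.03 servings → $8.41.
spinach only: max(388/115, 673/30) = 22.43 servings → $12.34.
bell pepper only: max(388/14, 673/185) = 27.71 servings → $33.26.
carrots only: max(388/32, 673/3) = 224.3 servings → $67.30.
sweet potato + spinach: intersection lies outside the first quadrant.
sweet potato + bell pepper with both tight: 7.237 servings and 2.386 servings → $5.76.
sweet potato + carrots: intersection lies outside the first quadrant.
spinach + bell pepper with both tight: 2.99 servings and 3.153 servings → $5.43.
spinach + carrots: the both-tight solution has a negative serving — not a feasible corner.
bell pepper + carrots with both tight: 3.466 servings and 10.61 servings → $7.34.
So the least-cost plan costs $5.43.

$5.43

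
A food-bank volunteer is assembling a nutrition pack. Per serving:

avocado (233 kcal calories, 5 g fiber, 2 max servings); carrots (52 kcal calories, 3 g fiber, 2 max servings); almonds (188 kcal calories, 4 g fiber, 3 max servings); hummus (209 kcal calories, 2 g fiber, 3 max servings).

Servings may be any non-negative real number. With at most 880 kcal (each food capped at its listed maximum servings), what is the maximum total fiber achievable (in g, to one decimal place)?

Fiber per kcal: carrots 0.05769, avocado 0.02146, almonds 0.02128, hummus 0.009569.
Take 2 servings of carrots: uses 104 kcal, +6.0 g fiber (running total 6.0 g).
Take 2 servings of avocado: uses 466 kcal, +10.0 g fiber (running total 16.0 g).
Take 1.649 servings of almonds: uses 310 kcal, +6.6 g fiber (running total 22.6 g).
Greedy by best ratio exhausts the calories allowance optimally: 22.6 g.

22.6 g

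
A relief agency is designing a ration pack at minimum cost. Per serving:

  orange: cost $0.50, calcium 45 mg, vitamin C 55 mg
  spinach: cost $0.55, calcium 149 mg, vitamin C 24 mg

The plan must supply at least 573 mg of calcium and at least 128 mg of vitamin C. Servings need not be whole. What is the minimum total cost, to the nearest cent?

An LP optimum is at a vertex; with two nutrient constraints at most two foods are used. Check each candidate.
orange only: max(573/45, 128/55) = 12.73 servings → $6.37.
spinach only: max(573/149, 128/24) = 5.333 servings → $2.93.
orange + spinach with both tight: 0.7477 servings and 3.62 servings → $2.36.
So the least-cost plan costs $2.36.

$2.36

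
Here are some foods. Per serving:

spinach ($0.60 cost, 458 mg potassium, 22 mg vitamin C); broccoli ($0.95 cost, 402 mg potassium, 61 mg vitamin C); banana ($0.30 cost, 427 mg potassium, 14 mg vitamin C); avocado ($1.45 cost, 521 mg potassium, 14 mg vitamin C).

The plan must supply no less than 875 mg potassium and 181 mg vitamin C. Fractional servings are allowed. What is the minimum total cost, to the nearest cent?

With two linear requirements the optimum uses one or two foods; enumerate the corners.
spinach only: max(875/458, 181/22) = 8.227 servings → $4.94.
broccoli only: max(875/402, 181/61) = 2.967 servings → $2.82.
banana only: max(875/427, 181/14) = 12.93 servings → $3.88.
avocado only: max(875/521, 181/14) = 12.93 servings → $18.75.
spinach + broccoli: the both-tight solution has a negative serving — not a feasible corner.
spinach + banana: the both-tight solution has a negative serving — not a feasible corner.
spinach + avocado: intersection lies outside the first quadrant.
broccoli + banana: the both-tight solution has a negative serving — not a feasible corner.
broccoli + avocado: intersection lies outside the first quadrant.
banana + avocado: intersection lies outside the first quadrant.
The minimum over all feasible corners is $2.82.

$2.82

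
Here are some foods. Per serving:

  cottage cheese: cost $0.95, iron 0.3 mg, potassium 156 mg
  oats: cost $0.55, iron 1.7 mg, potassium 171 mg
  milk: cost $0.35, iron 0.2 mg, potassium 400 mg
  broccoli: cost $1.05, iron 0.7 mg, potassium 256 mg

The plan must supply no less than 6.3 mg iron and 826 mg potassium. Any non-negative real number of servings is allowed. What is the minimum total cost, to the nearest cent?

cottage cheese only: max(6.3/0.3, 826/156) = 21 servings → $19.95.
oats only: max(6.3/1.7, 826/171) = 4.83 servings → $2.66.
milk only: max(6.3/0.2, 826/400) = 31.5 servings → $11.03.
broccoli only: max(6.3/0.7, 826/256) = 9 servings → $9.45.
cottage cheese + oats with both tight: 1.528 servings and 3.436 servings → $3.34.
cottage cheese + milk with both targets exact would need a negative amount; discard.
cottage cheese + broccoli: the both-tight solution has a negative serving — not a feasible corner.
oats + milk with both tight: 3.646 servings and 0.5062 servings → $2.18.
oats + broccoli with both tight: 3.279 servings and 1.036 servings → $2.89.
milk + broccoli: intersection lies outside the first quadrant.
Cheapest feasible corner: $2.18.

$2.18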